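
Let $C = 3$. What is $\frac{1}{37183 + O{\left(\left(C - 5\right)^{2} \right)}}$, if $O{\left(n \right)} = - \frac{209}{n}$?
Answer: $\frac{4}{148523} \approx 2.6932 \cdot 10^{-5}$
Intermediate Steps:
$\frac{1}{37183 + O{\left(\left(C - 5\right)^{2} \right)}} = \frac{1}{37183 - \frac{209}{\left(3 - 5\right)^{2}}} = \frac{1}{37183 - \frac{209}{\left(-2\right)^{2}}} = \frac{1}{37183 - \frac{209}{4}} = \frac{1}{\frac{148523}{4}} = \frac{4}{148523}$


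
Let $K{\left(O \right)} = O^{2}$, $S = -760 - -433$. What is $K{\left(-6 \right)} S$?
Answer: $-11772$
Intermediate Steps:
$S = -327$ ($S = -760 + 433 = -327$)
$K{\left(-6 \right)} S = \left(-6\right)^{2} \left(-327\right) = 36 \left(-327\right) = -11772$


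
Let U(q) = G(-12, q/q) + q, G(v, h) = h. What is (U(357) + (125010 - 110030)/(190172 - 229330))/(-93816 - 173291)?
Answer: -1000256/747098279 ≈ -0.0013389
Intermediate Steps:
U(q) = 1 + q (U(q) = q/q + q = 1 + q)
(U(357) + (125010 - 110030)/(190172 - 229330))/(-93816 - 173291) = ((1 + 357) + (125010 - 110030)/(190172 - 229330))/(-93816 - 173291) = (358 + 14980/(-39158))/(-267107) = (358 + 14980*(-1/39158))*(-1/267107) = (358 - 1070/2797)*(-1/267107) = (1000256/2797)*(-1/267107) = -1000256/747098279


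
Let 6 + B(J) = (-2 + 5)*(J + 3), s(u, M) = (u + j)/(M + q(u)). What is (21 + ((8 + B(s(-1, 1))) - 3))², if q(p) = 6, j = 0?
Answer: 40000/49 ≈ 816.33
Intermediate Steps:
s(u, M) = u/(6 + M) (s(u, M) = (u + 0)/(M + 6) = u/(6 + M))
B(J) = 3 + 3*J (B(J) = -6 + (-2 + 5)*(J + 3) = -6 + 3*(3 + J) = -6 + (9 + 3*J) = 3 + 3*J)
(21 + ((8 + B(s(-1, 1))) - 3))² = (21 + ((8 + (3 + 3*(-1/(6 + 1)))) - 3))² = (21 + ((8 + (3 + 3*(-1/7))) - 3))² = (21 + ((8 + (3 + 3*(-1*⅐))) - 3))² = (21 + ((8 + (3 + 3*(-⅐))) - 3))² = (21 + ((8 + (3 - 3/7)) - 3))² = (21 + ((8 + 18/7) - 3))² = (21 + (74/7 - 3))² = (21 + 53/7)² = (200/7)² = 40000/49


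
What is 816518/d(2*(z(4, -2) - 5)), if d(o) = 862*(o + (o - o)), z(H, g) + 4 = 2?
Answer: -408259/6034 ≈ -67.660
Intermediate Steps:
z(H, g) = -2 (z(H, g) = -4 + 2 = -2)
d(o) = 862*o (d(o) = 862*(o + 0) = 862*o)
816518/d(2*(z(4, -2) - 5)) = 816518/((862*(2*(-2 - 5)))) = 816518/((862*(2*(-7)))) = 816518/((862*(-14))) = 816518/(-12068) = 816518*(-1/12068) = -408259/6034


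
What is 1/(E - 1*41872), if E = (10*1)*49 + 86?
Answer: -1/41296 ≈ -2.4215e-5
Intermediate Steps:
E = 576 (E = 10*49 + 86 = 490 + 86 = 576)
1/(E - 1*41872) = 1/(576 - 1*41872) = 1/(576 - 41872) = 1/(-41296) = -1/41296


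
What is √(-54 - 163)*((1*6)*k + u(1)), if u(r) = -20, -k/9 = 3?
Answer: -182*I*√217 ≈ -2681.0*I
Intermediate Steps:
k = -27 (k = -9*3 = -27)
√(-54 - 163)*((1*6)*k + u(1)) = √(-54 - 163)*((1*6)*(-27) - 20) = √(-217)*(6*(-27) - 20) = (I*√217)*(-162 - 20) = (I*√217)*(-182) = -182*I*√217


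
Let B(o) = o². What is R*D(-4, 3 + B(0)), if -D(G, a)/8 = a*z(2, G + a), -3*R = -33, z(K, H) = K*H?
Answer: 528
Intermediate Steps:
z(K, H) = H*K
R = 11 (R = -⅓*(-33) = 11)
D(G, a) = -8*a*(2*G + 2*a) (D(G, a) = -8*a*(G + a)*2 = -8*a*(2*G + 2*a))
R*D(-4, 3 + B(0)) = 11*(-16*(3 + 0²)*(-4 + (3 + 0²))) = 11*(-16*(3 + 0)*(-4 + (3 + 0))) = 11*(-16*3*(-4 + 3)) = 11*(-16*3*(-1)) = 11*48 = 528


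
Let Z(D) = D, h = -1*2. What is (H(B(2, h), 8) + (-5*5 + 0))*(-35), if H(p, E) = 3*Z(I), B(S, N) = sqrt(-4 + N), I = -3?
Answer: 1190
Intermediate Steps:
h = -2
H(p, E) = -9 (H(p, E) = 3*(-3) = -9)
(H(B(2, h), 8) + (-5*5 + 0))*(-35) = (-9 + (-5*5 + 0))*(-35) = (-9 + (-25 + 0))*(-35) = (-9 - 25)*(-35) = -34*(-35) = 1190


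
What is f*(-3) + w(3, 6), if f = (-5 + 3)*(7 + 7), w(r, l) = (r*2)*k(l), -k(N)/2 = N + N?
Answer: -60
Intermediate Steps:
k(N) = -4*N (k(N) = -2*(N + N) = -4*N)
w(r, l) = -8*l*r (w(r, l) = (r*2)*(-4*l) = (2*r)*(-4*l) = -8*l*r)
f = -28 (f = -2*14 = -28)
f*(-3) + w(3, 6) = -28*(-3) - 8*6*3 = 84 - 144 = -60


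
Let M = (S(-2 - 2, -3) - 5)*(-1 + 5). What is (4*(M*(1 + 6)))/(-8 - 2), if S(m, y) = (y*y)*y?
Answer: 1792/5 ≈ 358.40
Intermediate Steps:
S(m, y) = y³ (S(m, y) = y²*y = y³)
M = -128 (M = ((-3)³ - 5)*(-1 + 5) = (-27 - 5)*4 = -32*4 = -128)
(4*(M*(1 + 6)))/(-8 - 2) = (4*(-128*(1 + 6)))/(-8 - 2) = (4*(-128*7))/(-10) = (4*(-896))*(-⅒) = -3584*(-⅒) = 1792/5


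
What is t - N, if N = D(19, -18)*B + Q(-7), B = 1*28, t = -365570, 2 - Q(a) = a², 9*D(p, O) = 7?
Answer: -3289903/9 ≈ -3.6555e+5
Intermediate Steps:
D(p, O) = 7/9 (D(p, O) = (⅑)*7 = 7/9)
Q(a) = 2 - a²
B = 28
N = -227/9 (N = (7/9)*28 + (2 - 1*(-7)²) = 196/9 + (2 - 1*49) = 196/9 + (2 - 49) = 196/9 - 47 = -227/9 ≈ -25.222)
t - N = -365570 - 1*(-227/9) = -365570 + 227/9 = -3289903/9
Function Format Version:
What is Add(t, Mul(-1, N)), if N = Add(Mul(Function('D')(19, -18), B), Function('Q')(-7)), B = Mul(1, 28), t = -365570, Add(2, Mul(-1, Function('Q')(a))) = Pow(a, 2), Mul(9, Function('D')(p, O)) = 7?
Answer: Rational(-3289903, 9) ≈ -3.6555e+5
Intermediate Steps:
Function('D')(p, O) = Rational(7, 9) (Function('D')(p, O) = Mul(Rational(1, 9), 7) = Rational(7, 9))
Function('Q')(a) = Add(2, Mul(-1, Pow(a, 2)))
B = 28
N = Rational(-227, 9) (N = Add(Mul(Rational(7, 9), 28), Add(2, Mul(-1, Pow(-7, 2)))) = Add(Rational(196, 9), Add(2, Mul(-1, 49))) = Add(Rational(196, 9), Add(2, -49)) = Add(Rational(196, 9), -47) = Rational(-227, 9) ≈ -25.222)
Add(t, Mul(-1, N)) = Add(-365570, Mul(-1, Rational(-227, 9))) = Add(-365570, Rational(227, 9)) = Rational(-3289903, 9)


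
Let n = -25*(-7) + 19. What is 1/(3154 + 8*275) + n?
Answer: 1038677/5354 ≈ 194.00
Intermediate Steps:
n = 194 (n = 175 + 19 = 194)
1/(3154 + 8*275) + n = 1/(3154 + 8*275) + 194 = 1/(3154 + 2200) + 194 = 1/5354 + 194 = 1038677/5354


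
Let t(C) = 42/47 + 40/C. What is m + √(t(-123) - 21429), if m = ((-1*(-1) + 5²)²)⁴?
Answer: 208827064576 + I*√716137347903/5781 ≈ 2.0883e+11 + 146.38*I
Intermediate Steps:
m = 208827064576 (m = ((1 + 25)²)⁴ = (26²)⁴ = 676⁴ = 208827064576)
t(C) = 42/47 + 40/C (t(C) = 42*(1/47) + 40/C = 42/47 + 40/C)
m + √(t(-123) - 21429) = 208827064576 + √((42/47 + 40/(-123)) - 21429) = 208827064576 + √((42/47 + 40*(-1/123)) - 21429) = 208827064576 + √((42/47 - 40/123) - 21429) = 208827064576 + √(3286/5781 - 21429) = 208827064576 + √(-123877763/5781) = 208827064576 + I*√716137347903/5781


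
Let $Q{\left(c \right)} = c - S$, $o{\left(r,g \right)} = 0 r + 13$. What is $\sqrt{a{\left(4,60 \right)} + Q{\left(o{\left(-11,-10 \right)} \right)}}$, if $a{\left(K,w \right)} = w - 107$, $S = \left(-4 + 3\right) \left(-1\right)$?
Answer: $i \sqrt{35} \approx 5.9161 i$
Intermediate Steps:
$S = 1$ ($S = \left(-1\right) \left(-1\right) = 1$)
$o{\left(r,g \right)} = 13$ ($o{\left(r,g \right)} = 0 + 13 = 13$)
$a{\left(K,w \right)} = -107 + w$
$Q{\left(c \right)} = -1 + c$ ($Q{\left(c \right)} = c - 1 = -1 + c$)
$\sqrt{a{\left(4,60 \right)} + Q{\left(o{\left(-11,-10 \right)} \right)}} = \sqrt{\left(-107 + 60\right) + \left(-1 + 13\right)} = \sqrt{-47 + 12} = \sqrt{-35} = i \sqrt{35}$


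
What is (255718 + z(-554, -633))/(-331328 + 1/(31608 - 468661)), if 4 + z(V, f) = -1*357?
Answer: -12400504769/16089766265 ≈ -0.77071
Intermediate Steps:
z(V, f) = -361 (z(V, f) = -4 - 1*357 = -4 - 357 = -361)
(255718 + z(-554, -633))/(-331328 + 1/(31608 - 468661)) = (255718 - 361)/(-331328 + 1/(31608 - 468661)) = 255357/(-331328 + 1/(-437053)) = 255357/(-331328 - 1/437053) = 255357/(-144807896385/437053) = 255357*(-437053/144807896385) = -12400504769/16089766265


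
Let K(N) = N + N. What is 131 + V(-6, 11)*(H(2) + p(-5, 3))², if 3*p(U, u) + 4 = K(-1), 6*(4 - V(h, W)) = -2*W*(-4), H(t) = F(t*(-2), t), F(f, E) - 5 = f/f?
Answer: -119/3 ≈ -39.667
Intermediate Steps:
K(N) = 2*N
F(f, E) = 6 (F(f, E) = 5 + f/f = 5 + 1 = 6)
H(t) = 6
V(h, W) = 4 - 4*W/3 (V(h, W) = 4 - (-2*W)*(-4)/6 = 4 - 4*W/3)
p(U, u) = -2 (p(U, u) = -4/3 + (2*(-1))/3 = -4/3 + (⅓)*(-2) = -4/3 - ⅔ = -2)
131 + V(-6, 11)*(H(2) + p(-5, 3))² = 131 + (4 - 4/3*11)*(6 - 2)² = 131 + (4 - 44/3)*4² = 131 - 32/3*16 = 131 - 512/3 = -119/3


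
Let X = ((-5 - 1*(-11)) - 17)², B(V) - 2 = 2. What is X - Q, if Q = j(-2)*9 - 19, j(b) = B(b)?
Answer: 104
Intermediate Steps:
B(V) = 4 (B(V) = 2 + 2 = 4)
j(b) = 4
Q = 17 (Q = 4*9 - 19 = 36 - 19 = 17)
X = 121 (X = ((-5 + 11) - 17)² = (6 - 17)² = (-11)² = 121)
X - Q = 121 - 1*17 = 121 - 17 = 104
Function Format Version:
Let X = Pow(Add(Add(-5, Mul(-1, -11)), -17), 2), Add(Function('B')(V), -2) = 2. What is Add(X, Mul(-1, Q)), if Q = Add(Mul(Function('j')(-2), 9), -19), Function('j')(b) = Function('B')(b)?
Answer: 104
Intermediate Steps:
Function('B')(V) = 4 (Function('B')(V) = Add(2, 2) = 4)
Function('j')(b) = 4
Q = 17 (Q = Add(Mul(4, 9), -19) = Add(36, -19) = 17)
X = 121 (X = Pow(Add(Add(-5, 11), -17), 2) = Pow(Add(6, -17), 2) = Pow(-11, 2) = 121)
Add(X, Mul(-1, Q)) = Add(121, Mul(-1, 17)) = Add(121, -17) = 104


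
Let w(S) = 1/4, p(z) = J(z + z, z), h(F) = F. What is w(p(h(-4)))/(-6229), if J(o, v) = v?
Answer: -1/24916 ≈ -4.0135e-5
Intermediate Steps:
p(z) = z
w(S) = ¼
w(p(h(-4)))/(-6229) = (¼)/(-6229) = (¼)*(-1/6229) = -1/24916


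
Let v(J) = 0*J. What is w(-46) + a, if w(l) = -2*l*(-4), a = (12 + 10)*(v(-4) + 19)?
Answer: 50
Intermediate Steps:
v(J) = 0
a = 418 (a = (12 + 10)*(0 + 19) = 22*19 = 418)
w(l) = 8*l
w(-46) + a = 8*(-46) + 418 = -368 + 418 = 50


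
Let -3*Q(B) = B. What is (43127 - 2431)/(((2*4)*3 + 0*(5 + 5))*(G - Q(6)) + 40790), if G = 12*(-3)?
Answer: 20348/19987 ≈ 1.0181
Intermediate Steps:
Q(B) = -B/3
G = -36
(43127 - 2431)/(((2*4)*3 + 0*(5 + 5))*(G - Q(6)) + 40790) = (43127 - 2431)/(((2*4)*3 + 0*(5 + 5))*(-36 - (-1)*6/3) + 40790) = 40696/((8*3 + 0*10)*(-36 - 1*(-2)) + 40790) = 40696/((24 + 0)*(-36 + 2) + 40790) = 40696/(24*(-34) + 40790) = 40696/(-816 + 40790) = 40696/39974 = 40696*(1/39974) = 20348/19987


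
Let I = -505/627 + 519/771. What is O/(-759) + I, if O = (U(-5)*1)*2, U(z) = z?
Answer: -441392/3706197 ≈ -0.11910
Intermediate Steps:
I = -21314/161139 (I = -505*1/627 + 519*(1/771) = -505/627 + 173/257 = -21314/161139 ≈ -0.13227)
O = -10 (O = -5*1*2 = -5*2 = -10)
O/(-759) + I = -10/(-759) - 21314/161139 = -10*(-1/759) - 21314/161139 = 10/759 - 21314/161139 = -441392/3706197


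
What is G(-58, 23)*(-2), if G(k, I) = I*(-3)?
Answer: 138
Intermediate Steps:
G(k, I) = -3*I
G(-58, 23)*(-2) = -3*23*(-2) = -69*(-2) = 138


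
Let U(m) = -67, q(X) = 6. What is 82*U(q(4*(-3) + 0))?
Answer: -5494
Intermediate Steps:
82*U(q(4*(-3) + 0)) = 82*(-67) = -5494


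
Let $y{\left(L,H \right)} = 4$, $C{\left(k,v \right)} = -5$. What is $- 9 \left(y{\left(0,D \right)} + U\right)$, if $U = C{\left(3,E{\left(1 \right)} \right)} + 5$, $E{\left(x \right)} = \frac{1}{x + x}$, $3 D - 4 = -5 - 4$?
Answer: $-36$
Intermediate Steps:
$D = - \frac{5}{3}$ ($D = \frac{4}{3} + \frac{-5 - 4}{3} = \frac{4}{3} + \frac{1}{3} \left(-9\right) = \frac{4}{3} - 3 = - \frac{5}{3} \approx -1.6667$)
$E{\left(x \right)} = \frac{1}{2 x}$
$U = 0$ ($U = -5 + 5 = 0$)
$- 9 \left(y{\left(0,D \right)} + U\right) = - 9 \left(4 + 0\right) = \left(-9\right) 4 = -36$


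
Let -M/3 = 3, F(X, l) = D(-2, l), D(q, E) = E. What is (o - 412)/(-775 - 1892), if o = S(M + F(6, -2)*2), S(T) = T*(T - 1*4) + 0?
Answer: 191/2667 ≈ 0.071616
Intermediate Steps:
F(X, l) = l
M = -9 (M = -3*3 = -9)
S(T) = T*(-4 + T) (S(T) = T*(T - 4) + 0 = T*(-4 + T) + 0 = T*(-4 + T))
o = 221 (o = (-9 - 2*2)*(-4 + (-9 - 2*2)) = (-9 - 4)*(-4 + (-9 - 4)) = -13*(-4 - 13) = -13*(-17) = 221)
(o - 412)/(-775 - 1892) = (221 - 412)/(-775 - 1892) = -191/(-2667) = -191*(-1/2667) = 191/2667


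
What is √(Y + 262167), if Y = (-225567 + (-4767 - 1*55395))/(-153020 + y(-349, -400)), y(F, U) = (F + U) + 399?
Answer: √125853664564470/21910 ≈ 512.02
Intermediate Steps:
y(F, U) = 399 + F + U
Y = 285729/153370 (Y = (-225567 + (-4767 - 1*55395))/(-153020 + (399 - 349 - 400)) = (-225567 + (-4767 - 55395))/(-153020 - 350) = (-225567 - 60162)/(-153370) = -285729*(-1/153370) = 285729/153370 ≈ 1.8630)
√(Y + 262167) = √(285729/153370 + 262167) = √(40208838519/153370) = √125853664564470/21910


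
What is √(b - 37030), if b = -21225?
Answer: I*√58255 ≈ 241.36*I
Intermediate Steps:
√(b - 37030) = √(-21225 - 37030) = √(-58255) = I*√58255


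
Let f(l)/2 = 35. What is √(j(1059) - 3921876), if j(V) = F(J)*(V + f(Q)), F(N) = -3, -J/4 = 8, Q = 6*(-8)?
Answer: I*√3925263 ≈ 1981.2*I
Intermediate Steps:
Q = -48
f(l) = 70 (f(l) = 2*35 = 70)
J = -32 (J = -4*8 = -32)
j(V) = -210 - 3*V (j(V) = -3*(V + 70) = -3*(70 + V) = -210 - 3*V)
√(j(1059) - 3921876) = √((-210 - 3*1059) - 3921876) = √((-210 - 3177) - 3921876) = √(-3387 - 3921876) = √(-3925263) = I*√3925263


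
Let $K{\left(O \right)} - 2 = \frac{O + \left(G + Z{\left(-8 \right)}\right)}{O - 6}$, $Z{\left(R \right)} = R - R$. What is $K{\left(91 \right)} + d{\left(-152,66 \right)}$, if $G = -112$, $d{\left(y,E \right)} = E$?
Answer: $\frac{5759}{85} \approx 67.753$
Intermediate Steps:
$Z{\left(R \right)} = 0$
$K{\left(O \right)} = 2 + \frac{-112 + O}{-6 + O}$ ($K{\left(O \right)} = 2 + \frac{O + \left(-112 + 0\right)}{O - 6} = 2 + \frac{O - 112}{-6 + O} = 2 + \frac{-112 + O}{-6 + O}$)
$K{\left(91 \right)} + d{\left(-152,66 \right)} = \frac{-124 + 3 \cdot 91}{-6 + 91} + 66 = \frac{-124 + 273}{85} + 66 = \frac{1}{85} \cdot 149 + 66 = \frac{149}{85} + 66 = \frac{5759}{85}$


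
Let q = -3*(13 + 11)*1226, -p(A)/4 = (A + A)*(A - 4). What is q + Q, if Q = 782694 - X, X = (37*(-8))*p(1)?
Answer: 701526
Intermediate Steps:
p(A) = -8*A*(-4 + A) (p(A) = -4*(A + A)*(A - 4) = -4*2*A*(-4 + A) = -8*A*(-4 + A))
q = -88272 (q = -3*24*1226 = -72*1226 = -88272)
X = -7104 (X = (37*(-8))*(8*1*(4 - 1*1)) = -2368*(4 - 1) = -2368*3 = -296*24 = -7104)
Q = 789798 (Q = 782694 - 1*(-7104) = 782694 + 7104 = 789798)
q + Q = -88272 + 789798 = 701526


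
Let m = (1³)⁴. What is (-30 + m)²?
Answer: 841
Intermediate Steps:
m = 1 (m = 1⁴ = 1)
(-30 + m)² = (-30 + 1)² = (-29)² = 841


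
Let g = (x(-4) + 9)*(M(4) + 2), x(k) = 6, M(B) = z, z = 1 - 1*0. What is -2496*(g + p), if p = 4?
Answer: -122304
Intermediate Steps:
z = 1 (z = 1 + 0 = 1)
M(B) = 1
g = 45 (g = (6 + 9)*(1 + 2) = 15*3 = 45)
-2496*(g + p) = -2496*(45 + 4) = -2496*49 = -1248*98 = -122304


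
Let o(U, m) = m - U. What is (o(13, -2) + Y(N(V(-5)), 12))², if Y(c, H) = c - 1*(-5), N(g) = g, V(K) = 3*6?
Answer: 64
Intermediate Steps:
V(K) = 18
Y(c, H) = 5 + c (Y(c, H) = c + 5 = 5 + c)
(o(13, -2) + Y(N(V(-5)), 12))² = ((-2 - 1*13) + (5 + 18))² = ((-2 - 13) + 23)² = (-15 + 23)² = 8² = 64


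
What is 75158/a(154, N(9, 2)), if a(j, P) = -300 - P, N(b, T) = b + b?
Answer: -37579/159 ≈ -236.35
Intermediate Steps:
N(b, T) = 2*b
75158/a(154, N(9, 2)) = 75158/(-300 - 2*9) = 75158/(-300 - 1*18) = 75158/(-300 - 18) = 75158/(-318) = 75158*(-1/318) = -37579/159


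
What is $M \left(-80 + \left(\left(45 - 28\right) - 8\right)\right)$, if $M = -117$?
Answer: $8307$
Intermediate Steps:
$M \left(-80 + \left(\left(45 - 28\right) - 8\right)\right) = - 117 \left(-80 + \left(\left(45 - 28\right) - 8\right)\right) = - 117 \left(-80 + \left(17 - 8\right)\right) = - 117 \left(-80 + 9\right) = \left(-117\right) \left(-71\right) = 8307$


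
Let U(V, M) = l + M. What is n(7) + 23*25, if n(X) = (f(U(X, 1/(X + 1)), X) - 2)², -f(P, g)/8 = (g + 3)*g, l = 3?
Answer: 316419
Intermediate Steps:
U(V, M) = 3 + M
f(P, g) = -8*g*(3 + g) (f(P, g) = -8*(g + 3)*g = -8*(3 + g)*g = -8*g*(3 + g))
n(X) = (-2 - 8*X*(3 + X))² (n(X) = (-8*X*(3 + X) - 2)² = (-2 - 8*X*(3 + X))²)
n(7) + 23*25 = 4*(1 + 4*7*(3 + 7))² + 23*25 = 4*(1 + 4*7*10)² + 575 = 4*(1 + 280)² + 575 = 4*281² + 575 = 4*78961 + 575 = 315844 + 575 = 316419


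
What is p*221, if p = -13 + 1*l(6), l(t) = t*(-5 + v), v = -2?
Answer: -12155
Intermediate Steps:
l(t) = -7*t (l(t) = t*(-5 - 2) = t*(-7) = -7*t)
p = -55 (p = -13 + 1*(-7*6) = -13 + 1*(-42) = -13 - 42 = -55)
p*221 = -55*221 = -12155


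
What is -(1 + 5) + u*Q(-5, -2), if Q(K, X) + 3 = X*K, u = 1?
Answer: 1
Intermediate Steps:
Q(K, X) = -3 + K*X (Q(K, X) = -3 + X*K = -3 + K*X)
-(1 + 5) + u*Q(-5, -2) = -(1 + 5) + 1*(-3 - 5*(-2)) = -1*6 + 1*(-3 + 10) = -6 + 1*7 = -6 + 7 = 1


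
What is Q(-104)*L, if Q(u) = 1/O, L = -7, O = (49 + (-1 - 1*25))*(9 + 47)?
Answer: -1/184 ≈ -0.0054348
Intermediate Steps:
O = 1288 (O = (49 + (-1 - 25))*56 = (49 - 26)*56 = 23*56 = 1288)
Q(u) = 1/1288
Q(-104)*L = (1/1288)*(-7) = -1/184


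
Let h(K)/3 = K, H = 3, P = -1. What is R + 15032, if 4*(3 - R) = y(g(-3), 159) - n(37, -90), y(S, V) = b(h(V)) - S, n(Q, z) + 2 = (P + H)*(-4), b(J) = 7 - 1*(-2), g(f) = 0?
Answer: 60121/4 ≈ 15030.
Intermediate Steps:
h(K) = 3*K
b(J) = 9 (b(J) = 7 + 2 = 9)
n(Q, z) = -10 (n(Q, z) = -2 + (-1 + 3)*(-4) = -2 + 2*(-4) = -2 - 8 = -10)
y(S, V) = 9 - S
R = -7/4 (R = 3 - ((9 - 1*0) - 1*(-10))/4 = 3 - ((9 + 0) + 10)/4 = 3 - (9 + 10)/4 = 3 - ¼*19 = 3 - 19/4 = -7/4 ≈ -1.7500)
R + 15032 = -7/4 + 15032 = 60121/4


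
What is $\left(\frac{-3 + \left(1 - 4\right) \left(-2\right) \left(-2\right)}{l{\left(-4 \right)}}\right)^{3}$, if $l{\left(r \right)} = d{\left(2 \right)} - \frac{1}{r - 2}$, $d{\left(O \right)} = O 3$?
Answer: $- \frac{729000}{50653} \approx -14.392$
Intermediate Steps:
$d{\left(O \right)} = 3 O$
$l{\left(r \right)} = 6 - \frac{1}{-2 + r}$ ($l{\left(r \right)} = 3 \cdot 2 - \frac{1}{r - 2} = 6 - \frac{1}{-2 + r}$)
$\left(\frac{-3 + \left(1 - 4\right) \left(-2\right) \left(-2\right)}{l{\left(-4 \right)}}\right)^{3} = \left(\frac{-3 + \left(1 - 4\right) \left(-2\right) \left(-2\right)}{\frac{1}{-2 - 4} \left(-13 + 6 \left(-4\right)\right)}\right)^{3} = \left(\frac{-3 + \left(-3\right) \left(-2\right) \left(-2\right)}{\frac{1}{-6} \left(-13 - 24\right)}\right)^{3} = \left(\frac{-3 + 6 \left(-2\right)}{\left(- \frac{1}{6}\right) \left(-37\right)}\right)^{3} = \left(\frac{-3 - 12}{\frac{37}{6}}\right)^{3} = \left(\left(-15\right) \frac{6}{37}\right)^{3} = \left(- \frac{90}{37}\right)^{3} = - \frac{729000}{50653}$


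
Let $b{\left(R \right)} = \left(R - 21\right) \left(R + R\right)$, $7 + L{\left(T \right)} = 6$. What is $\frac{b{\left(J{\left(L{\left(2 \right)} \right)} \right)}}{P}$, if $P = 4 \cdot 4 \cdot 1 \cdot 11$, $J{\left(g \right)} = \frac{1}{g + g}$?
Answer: $\frac{43}{352} \approx 0.12216$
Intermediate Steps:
$L{\left(T \right)} = -1$ ($L{\left(T \right)} = -7 + 6 = -1$)
$J{\left(g \right)} = \frac{1}{2 g}$
$P = 176$ ($P = 16 \cdot 1 \cdot 11 = 16 \cdot 11 = 176$)
$b{\left(R \right)} = 2 R \left(-21 + R\right)$ ($b{\left(R \right)} = \left(-21 + R\right) 2 R = 2 R \left(-21 + R\right)$)
$\frac{b{\left(J{\left(L{\left(2 \right)} \right)} \right)}}{P} = \frac{2 \frac{1}{2 \left(-1\right)} \left(-21 + \frac{1}{2 \left(-1\right)}\right)}{176} = 2 \cdot \frac{1}{2} \left(-1\right) \left(-21 + \frac{1}{2} \left(-1\right)\right) \frac{1}{176} = 2 \left(- \frac{1}{2}\right) \left(-21 - \frac{1}{2}\right) \frac{1}{176} = 2 \left(- \frac{1}{2}\right) \left(- \frac{43}{2}\right) \frac{1}{176} = \frac{43}{2} \cdot \frac{1}{176} = \frac{43}{352}$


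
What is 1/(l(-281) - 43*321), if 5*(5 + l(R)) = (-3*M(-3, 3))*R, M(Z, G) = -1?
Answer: -5/69883 ≈ -7.1548e-5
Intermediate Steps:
l(R) = -5 + 3*R/5 (l(R) = -5 + ((-3*(-1))*R)/5 = -5 + (3*R)/5 = -5 + 3*R/5)
1/(l(-281) - 43*321) = 1/((-5 + (⅗)*(-281)) - 43*321) = 1/((-5 - 843/5) - 13803) = 1/(-868/5 - 13803) = 1/(-69883/5) = -5/69883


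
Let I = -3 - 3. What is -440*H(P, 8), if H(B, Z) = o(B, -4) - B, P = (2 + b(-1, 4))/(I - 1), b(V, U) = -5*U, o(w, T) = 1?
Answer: 4840/7 ≈ 691.43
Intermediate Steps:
I = -6
P = 18/7 (P = (2 - 5*4)/(-6 - 1) = (2 - 20)/(-7) = -18*(-⅐) = 18/7 ≈ 2.5714)
H(B, Z) = 1 - B
-440*H(P, 8) = -440*(1 - 1*18/7) = -440*(1 - 18/7) = -440*(-11/7) = 4840/7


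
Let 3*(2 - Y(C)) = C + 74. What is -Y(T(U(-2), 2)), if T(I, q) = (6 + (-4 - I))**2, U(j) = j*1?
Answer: 28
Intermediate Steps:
U(j) = j
T(I, q) = (2 - I)**2
Y(C) = -68/3 - C/3 (Y(C) = 2 - (C + 74)/3 = 2 - (74 + C)/3 = 2 + (-74/3 - C/3) = -68/3 - C/3)
-Y(T(U(-2), 2)) = -(-68/3 - (-2 - 2)**2/3) = -(-68/3 - 1/3*(-4)**2) = -(-68/3 - 1/3*16) = -(-68/3 - 16/3) = -1*(-28) = 28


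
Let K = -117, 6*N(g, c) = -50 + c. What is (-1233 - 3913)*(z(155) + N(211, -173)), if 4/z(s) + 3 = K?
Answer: 957156/5 ≈ 1.9143e+5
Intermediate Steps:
N(g, c) = -25/3 + c/6 (N(g, c) = (-50 + c)/6 = -25/3 + c/6)
z(s) = -1/30 (z(s) = 4/(-3 - 117) = 4/(-120) = 4*(-1/120) = -1/30)
(-1233 - 3913)*(z(155) + N(211, -173)) = (-1233 - 3913)*(-1/30 + (-25/3 + (1/6)*(-173))) = -5146*(-1/30 + (-25/3 - 173/6)) = -5146*(-1/30 - 223/6) = -5146*(-186/5) = 957156/5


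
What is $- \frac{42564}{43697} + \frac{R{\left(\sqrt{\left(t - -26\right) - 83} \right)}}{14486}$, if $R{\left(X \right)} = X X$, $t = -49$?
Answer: $- \frac{310606993}{316497371} \approx -0.98139$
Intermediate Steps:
$R{\left(X \right)} = X^{2}$
$- \frac{42564}{43697} + \frac{R{\left(\sqrt{\left(t - -26\right) - 83} \right)}}{14486} = - \frac{42564}{43697} + \frac{\left(\sqrt{\left(-49 - -26\right) - 83}\right)^{2}}{14486} = \left(-42564\right) \frac{1}{43697} + \left(\sqrt{\left(-49 + 26\right) - 83}\right)^{2} \cdot \frac{1}{14486} = - \frac{42564}{43697} + \left(\sqrt{-23 - 83}\right)^{2} \cdot \frac{1}{14486} = - \frac{42564}{43697} + \left(\sqrt{-106}\right)^{2} \cdot \frac{1}{14486} = - \frac{42564}{43697} + \left(i \sqrt{106}\right)^{2} \cdot \frac{1}{14486} = - \frac{42564}{43697} - \frac{53}{7243} = - \frac{310606993}{316497371}$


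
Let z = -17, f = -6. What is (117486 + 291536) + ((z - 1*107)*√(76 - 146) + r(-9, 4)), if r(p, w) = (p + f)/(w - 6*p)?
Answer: 23723261/58 - 124*I*√70 ≈ 4.0902e+5 - 1037.5*I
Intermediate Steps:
r(p, w) = (-6 + p)/(w - 6*p) (r(p, w) = (p - 6)/(w - 6*p) = (-6 + p)/(w - 6*p))
(117486 + 291536) + ((z - 1*107)*√(76 - 146) + r(-9, 4)) = (117486 + 291536) + ((-17 - 1*107)*√(76 - 146) + (6 - 1*(-9))/(-1*4 + 6*(-9))) = 409022 + ((-17 - 107)*√(-70) + (6 + 9)/(-4 - 54)) = 409022 + (-124*I*√70 + 15/(-58)) = 409022 + (-124*I*√70 - 1/58*15) = 409022 + (-124*I*√70 - 15/58) = 409022 + (-15/58 - 124*I*√70) = 23723261/58 - 124*I*√70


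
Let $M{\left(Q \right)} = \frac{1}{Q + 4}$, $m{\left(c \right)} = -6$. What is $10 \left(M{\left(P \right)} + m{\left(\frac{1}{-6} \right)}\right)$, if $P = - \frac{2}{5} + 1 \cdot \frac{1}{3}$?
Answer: $- \frac{3390}{59} \approx -57.458$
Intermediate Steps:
$P = - \frac{1}{15}$ ($P = \left(-2\right) \frac{1}{5} + 1 \cdot \frac{1}{3} = - \frac{2}{5} + \frac{1}{3} = - \frac{1}{15} \approx -0.066667$)
$M{\left(Q \right)} = \frac{1}{4 + Q}$
$10 \left(M{\left(P \right)} + m{\left(\frac{1}{-6} \right)}\right) = 10 \left(\frac{1}{4 - \frac{1}{15}} - 6\right) = 10 \left(\frac{1}{\frac{59}{15}} - 6\right) = 10 \left(\frac{15}{59} - 6\right) = 10 \left(- \frac{339}{59}\right) = - \frac{3390}{59}$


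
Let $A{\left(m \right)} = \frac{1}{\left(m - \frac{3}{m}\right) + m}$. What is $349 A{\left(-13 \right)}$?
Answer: $- \frac{4537}{335} \approx -13.543$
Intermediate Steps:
$A{\left(m \right)} = \frac{1}{- \frac{3}{m} + 2 m}$ ($A{\left(m \right)} = \frac{1}{\left(m - \frac{3}{m}\right) + m} = \frac{1}{- \frac{3}{m} + 2 m}$)
$349 A{\left(-13 \right)} = 349 \left(- \frac{13}{-3 + 2 \left(-13\right)^{2}}\right) = 349 \left(- \frac{13}{-3 + 2 \cdot 169}\right) = 349 \left(- \frac{13}{-3 + 338}\right) = 349 \left(- \frac{13}{335}\right) = - \frac{4537}{335}$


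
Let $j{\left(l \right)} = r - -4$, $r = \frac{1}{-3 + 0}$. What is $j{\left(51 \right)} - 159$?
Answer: $- \frac{466}{3} \approx -155.33$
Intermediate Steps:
$r = - \frac{1}{3}$ ($r = \frac{1}{-3} = - \frac{1}{3} \approx -0.33333$)
$j{\left(l \right)} = \frac{11}{3}$ ($j{\left(l \right)} = - \frac{1}{3} - -4 = - \frac{1}{3} + 4 = \frac{11}{3}$)
$j{\left(51 \right)} - 159 = \frac{11}{3} - 159 = - \frac{466}{3}$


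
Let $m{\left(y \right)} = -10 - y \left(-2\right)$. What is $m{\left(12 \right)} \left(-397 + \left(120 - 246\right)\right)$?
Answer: $-7322$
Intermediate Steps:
$m{\left(y \right)} = -10 + 2 y$ ($m{\left(y \right)} = -10 - - 2 y = -10 + 2 y$)
$m{\left(12 \right)} \left(-397 + \left(120 - 246\right)\right) = \left(-10 + 2 \cdot 12\right) \left(-397 + \left(120 - 246\right)\right) = \left(-10 + 24\right) \left(-397 - 126\right) = 14 \left(-523\right) = -7322$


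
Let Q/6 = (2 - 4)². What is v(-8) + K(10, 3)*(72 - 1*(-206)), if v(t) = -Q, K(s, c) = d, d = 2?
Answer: 532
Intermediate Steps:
Q = 24 (Q = 6*(2 - 4)² = 6*(-2)² = 6*4 = 24)
K(s, c) = 2
v(t) = -24 (v(t) = -1*24 = -24)
v(-8) + K(10, 3)*(72 - 1*(-206)) = -24 + 2*(72 - 1*(-206)) = -24 + 2*(72 + 206) = -24 + 2*278 = -24 + 556 = 532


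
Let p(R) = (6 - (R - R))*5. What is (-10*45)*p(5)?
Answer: -13500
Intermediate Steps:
p(R) = 30 (p(R) = (6 - 1*0)*5 = (6 + 0)*5 = 6*5 = 30)
(-10*45)*p(5) = -10*45*30 = -450*30 = -13500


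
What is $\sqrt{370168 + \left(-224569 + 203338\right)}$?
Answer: $\sqrt{348937} \approx 590.71$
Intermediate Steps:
$\sqrt{370168 + \left(-224569 + 203338\right)} = \sqrt{370168 - 21231} = \sqrt{348937}$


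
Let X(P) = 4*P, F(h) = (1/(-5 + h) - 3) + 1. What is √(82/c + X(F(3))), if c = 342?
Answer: I*√31711/57 ≈ 3.1241*I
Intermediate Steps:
F(h) = -2 + 1/(-5 + h) (F(h) = (-3 + 1/(-5 + h)) + 1 = -2 + 1/(-5 + h))
√(82/c + X(F(3))) = √(82/342 + 4*((11 - 2*3)/(-5 + 3))) = √(82*(1/342) + 4*((11 - 6)/(-2))) = √(41/171 + 4*(-½*5)) = √(41/171 + 4*(-5/2)) = √(41/171 - 10) = √(-1669/171) = I*√31711/57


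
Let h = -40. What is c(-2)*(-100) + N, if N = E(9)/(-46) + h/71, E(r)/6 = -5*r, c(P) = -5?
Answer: 825165/1633 ≈ 505.31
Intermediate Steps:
E(r) = -30*r (E(r) = 6*(-5*r) = -30*r)
N = 8665/1633 (N = -30*9/(-46) - 40/71 = -270*(-1/46) - 40*1/71 = 135/23 - 40/71 = 8665/1633 ≈ 5.3062)
c(-2)*(-100) + N = -5*(-100) + 8665/1633 = 500 + 8665/1633 = 825165/1633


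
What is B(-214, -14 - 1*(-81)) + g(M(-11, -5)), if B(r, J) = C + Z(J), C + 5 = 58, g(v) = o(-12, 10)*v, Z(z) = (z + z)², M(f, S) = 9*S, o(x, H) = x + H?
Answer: 18099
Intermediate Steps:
o(x, H) = H + x
Z(z) = 4*z² (Z(z) = (2*z)² = 4*z²)
g(v) = -2*v (g(v) = (10 - 12)*v = -2*v)
C = 53 (C = -5 + 58 = 53)
B(r, J) = 53 + 4*J²
B(-214, -14 - 1*(-81)) + g(M(-11, -5)) = (53 + 4*(-14 - 1*(-81))²) - 18*(-5) = (53 + 4*(-14 + 81)²) - 2*(-45) = (53 + 4*67²) + 90 = (53 + 4*4489) + 90 = (53 + 17956) + 90 = 18009 + 90 = 18099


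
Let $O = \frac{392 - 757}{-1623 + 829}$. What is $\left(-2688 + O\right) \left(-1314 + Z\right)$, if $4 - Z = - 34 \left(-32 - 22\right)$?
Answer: $\frac{3356635711}{397} \approx 8.455 \cdot 10^{6}$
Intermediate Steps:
$O = \frac{365}{794}$ ($O = - \frac{365}{-794} = \left(-365\right) \left(- \frac{1}{794}\right) = \frac{365}{794} \approx 0.4597$)
$Z = -1832$ ($Z = 4 - - 34 \left(-32 - 22\right) = 4 - \left(-34\right) \left(-54\right) = 4 - 1836 = -1832$)
$\left(-2688 + O\right) \left(-1314 + Z\right) = \left(-2688 + \frac{365}{794}\right) \left(-1314 - 1832\right) = \left(- \frac{2133907}{794}\right) \left(-3146\right) = \frac{3356635711}{397}$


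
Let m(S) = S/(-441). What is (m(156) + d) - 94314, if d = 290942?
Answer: 28904264/147 ≈ 1.9663e+5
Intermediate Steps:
m(S) = -S/441 (m(S) = S*(-1/441) = -S/441)
(m(156) + d) - 94314 = (-1/441*156 + 290942) - 94314 = (-52/147 + 290942) - 94314 = 42768422/147 - 94314 = 28904264/147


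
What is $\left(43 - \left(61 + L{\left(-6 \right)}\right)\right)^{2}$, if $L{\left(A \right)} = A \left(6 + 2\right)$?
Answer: $900$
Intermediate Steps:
$L{\left(A \right)} = 8 A$ ($L{\left(A \right)} = A 8 = 8 A$)
$\left(43 - \left(61 + L{\left(-6 \right)}\right)\right)^{2} = \left(43 - \left(61 + 8 \left(-6\right)\right)\right)^{2} = \left(43 - 13\right)^{2} = 30^{2} = 900$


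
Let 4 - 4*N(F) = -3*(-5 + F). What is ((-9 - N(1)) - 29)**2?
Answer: 1296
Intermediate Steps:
N(F) = -11/4 + 3*F/4 (N(F) = 1 - (-3)*(-5 + F)/4 = 1 - (15 - 3*F)/4 = 1 + (-15/4 + 3*F/4) = -11/4 + 3*F/4)
((-9 - N(1)) - 29)**2 = ((-9 - (-11/4 + (3/4)*1)) - 29)**2 = ((-9 - (-11/4 + 3/4)) - 29)**2 = ((-9 - 1*(-2)) - 29)**2 = ((-9 + 2) - 29)**2 = (-7 - 29)**2 = (-36)**2 = 1296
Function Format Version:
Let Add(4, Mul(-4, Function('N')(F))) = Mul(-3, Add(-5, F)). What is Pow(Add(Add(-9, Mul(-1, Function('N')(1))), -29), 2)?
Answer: 1296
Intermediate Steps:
Function('N')(F) = Add(Rational(-11, 4), Mul(Rational(3, 4), F)) (Function('N')(F) = Add(1, Mul(Rational(-1, 4), Mul(-3, Add(-5, F)))) = Add(1, Mul(Rational(-1, 4), Add(15, Mul(-3, F)))) = Add(1, Add(Rational(-15, 4), Mul(Rational(3, 4), F))) = Add(Rational(-11, 4), Mul(Rational(3, 4), F)))
Pow(Add(Add(-9, Mul(-1, Function('N')(1))), -29), 2) = Pow(Add(Add(-9, Mul(-1, Add(Rational(-11, 4), Mul(Rational(3, 4), 1)))), -29), 2) = Pow(Add(Add(-9, Mul(-1, Add(Rational(-11, 4), Rational(3, 4)))), -29), 2) = Pow(Add(Add(-9, Mul(-1, -2)), -29), 2) = Pow(Add(Add(-9, 2), -29), 2) = Pow(Add(-7, -29), 2) = Pow(-36, 2) = 1296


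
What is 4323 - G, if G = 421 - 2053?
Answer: 5955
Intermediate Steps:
G = -1632
4323 - G = 4323 - 1*(-1632) = 4323 + 1632 = 5955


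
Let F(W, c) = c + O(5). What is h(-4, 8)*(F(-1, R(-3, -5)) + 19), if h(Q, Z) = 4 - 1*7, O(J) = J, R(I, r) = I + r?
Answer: -48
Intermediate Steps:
F(W, c) = 5 + c (F(W, c) = c + 5 = 5 + c)
h(Q, Z) = -3 (h(Q, Z) = 4 - 7 = -3)
h(-4, 8)*(F(-1, R(-3, -5)) + 19) = -3*((5 + (-3 - 5)) + 19) = -3*((5 - 8) + 19) = -3*(-3 + 19) = -3*16 = -48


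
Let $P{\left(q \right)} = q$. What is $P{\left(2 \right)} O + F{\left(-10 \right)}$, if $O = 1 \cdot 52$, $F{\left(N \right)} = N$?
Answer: $94$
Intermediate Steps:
$O = 52$
$P{\left(2 \right)} O + F{\left(-10 \right)} = 2 \cdot 52 - 10 = 104 - 10 = 94$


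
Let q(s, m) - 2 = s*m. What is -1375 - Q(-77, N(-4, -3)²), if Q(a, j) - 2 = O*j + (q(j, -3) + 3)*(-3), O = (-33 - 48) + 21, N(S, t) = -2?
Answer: -1158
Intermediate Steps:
q(s, m) = 2 + m*s (q(s, m) = 2 + s*m = 2 + m*s)
O = -60 (O = -81 + 21 = -60)
Q(a, j) = -13 - 51*j (Q(a, j) = 2 + (-60*j + ((2 - 3*j) + 3)*(-3)) = 2 + (-60*j + (5 - 3*j)*(-3)) = 2 + (-60*j + (-15 + 9*j)) = 2 + (-15 - 51*j) = -13 - 51*j)
-1375 - Q(-77, N(-4, -3)²) = -1375 - (-13 - 51*(-2)²) = -1375 - (-13 - 51*4) = -1375 - (-13 - 204) = -1375 - 1*(-217) = -1375 + 217 = -1158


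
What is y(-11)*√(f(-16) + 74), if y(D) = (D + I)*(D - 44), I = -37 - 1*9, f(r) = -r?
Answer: 9405*√10 ≈ 29741.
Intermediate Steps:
I = -46 (I = -37 - 9 = -46)
y(D) = (-46 + D)*(-44 + D) (y(D) = (D - 46)*(D - 44) = (-46 + D)*(-44 + D))
y(-11)*√(f(-16) + 74) = (2024 + (-11)² - 90*(-11))*√(-1*(-16) + 74) = (2024 + 121 + 990)*√(16 + 74) = 3135*√90 = 3135*(3*√10) = 9405*√10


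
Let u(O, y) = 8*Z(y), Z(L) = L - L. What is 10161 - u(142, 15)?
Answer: 10161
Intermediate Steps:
Z(L) = 0
u(O, y) = 0 (u(O, y) = 8*0 = 0)
10161 - u(142, 15) = 10161 - 1*0 = 10161 + 0 = 10161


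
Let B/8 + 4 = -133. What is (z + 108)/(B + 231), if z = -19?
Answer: -89/865 ≈ -0.10289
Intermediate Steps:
B = -1096 (B = -32 + 8*(-133) = -32 - 1064 = -1096)
(z + 108)/(B + 231) = (-19 + 108)/(-1096 + 231) = 89/(-865) = 89*(-1/865) = -89/865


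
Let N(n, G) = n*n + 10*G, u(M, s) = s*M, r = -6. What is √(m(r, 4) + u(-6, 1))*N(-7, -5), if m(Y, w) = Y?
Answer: -2*I*√3 ≈ -3.4641*I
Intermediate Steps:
u(M, s) = M*s
N(n, G) = n² + 10*G
√(m(r, 4) + u(-6, 1))*N(-7, -5) = √(-6 - 6*1)*((-7)² + 10*(-5)) = √(-6 - 6)*(49 - 50) = √(-12)*(-1) = (2*I*√3)*(-1) = -2*I*√3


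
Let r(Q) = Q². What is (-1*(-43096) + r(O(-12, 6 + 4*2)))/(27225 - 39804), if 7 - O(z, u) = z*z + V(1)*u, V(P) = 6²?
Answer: -453977/12579 ≈ -36.090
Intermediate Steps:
V(P) = 36
O(z, u) = 7 - z² - 36*u (O(z, u) = 7 - (z*z + 36*u) = 7 - (z² + 36*u) = 7 + (-z² - 36*u) = 7 - z² - 36*u)
(-1*(-43096) + r(O(-12, 6 + 4*2)))/(27225 - 39804) = (-1*(-43096) + (7 - 1*(-12)² - 36*(6 + 4*2))²)/(27225 - 39804) = (43096 + (7 - 1*144 - 36*(6 + 8))²)/(-12579) = (43096 + (7 - 144 - 36*14)²)*(-1/12579) = (43096 + (7 - 144 - 504)²)*(-1/12579) = (43096 + (-641)²)*(-1/12579) = (43096 + 410881)*(-1/12579) = 453977*(-1/12579) = -453977/12579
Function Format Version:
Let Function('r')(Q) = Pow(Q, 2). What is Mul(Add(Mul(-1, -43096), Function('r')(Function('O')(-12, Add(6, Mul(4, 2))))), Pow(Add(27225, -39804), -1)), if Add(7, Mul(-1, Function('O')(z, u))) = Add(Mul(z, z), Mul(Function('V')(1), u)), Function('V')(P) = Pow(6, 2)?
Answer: Rational(-453977, 12579) ≈ -36.090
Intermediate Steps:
Function('V')(P) = 36
Function('O')(z, u) = Add(7, Mul(-1, Pow(z, 2)), Mul(-36, u)) (Function('O')(z, u) = Add(7, Mul(-1, Add(Mul(z, z), Mul(36, u)))) = Add(7, Mul(-1, Add(Pow(z, 2), Mul(36, u)))) = Add(7, Add(Mul(-1, Pow(z, 2)), Mul(-36, u))) = Add(7, Mul(-1, Pow(z, 2)), Mul(-36, u)))
Mul(Add(Mul(-1, -43096), Function('r')(Function('O')(-12, Add(6, Mul(4, 2))))), Pow(Add(27225, -39804), -1)) = Mul(Add(Mul(-1, -43096), Pow(Add(7, Mul(-1, Pow(-12, 2)), Mul(-36, Add(6, Mul(4, 2)))), 2)), Pow(Add(27225, -39804), -1)) = Mul(Add(43096, Pow(Add(7, Mul(-1, 144), Mul(-36, Add(6, 8))), 2)), Pow(-12579, -1)) = Mul(Add(43096, Pow(Add(7, -144, Mul(-36, 14)), 2)), Rational(-1, 12579)) = Mul(Add(43096, Pow(Add(7, -144, -504), 2)), Rational(-1, 12579)) = Mul(Add(43096, Pow(-641, 2)), Rational(-1, 12579)) = Mul(Add(43096, 410881), Rational(-1, 12579)) = Mul(453977, Rational(-1, 12579)) = Rational(-453977, 12579)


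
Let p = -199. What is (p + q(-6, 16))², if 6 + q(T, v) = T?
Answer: 44521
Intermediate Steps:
q(T, v) = -6 + T
(p + q(-6, 16))² = (-199 + (-6 - 6))² = (-199 - 12)² = (-211)² = 44521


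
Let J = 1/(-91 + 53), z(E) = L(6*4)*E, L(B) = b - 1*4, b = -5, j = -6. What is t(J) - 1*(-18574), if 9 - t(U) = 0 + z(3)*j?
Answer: 18421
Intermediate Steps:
L(B) = -9 (L(B) = -5 - 1*4 = -5 - 4 = -9)
z(E) = -9*E
J = -1/38 (J = 1/(-38) = -1/38 ≈ -0.026316)
t(U) = -153 (t(U) = 9 - (0 - 9*3*(-6)) = 9 - (0 - 27*(-6)) = 9 - (0 + 162) = 9 - 1*162 = 9 - 162 = -153)
t(J) - 1*(-18574) = -153 - 1*(-18574) = -153 + 18574 = 18421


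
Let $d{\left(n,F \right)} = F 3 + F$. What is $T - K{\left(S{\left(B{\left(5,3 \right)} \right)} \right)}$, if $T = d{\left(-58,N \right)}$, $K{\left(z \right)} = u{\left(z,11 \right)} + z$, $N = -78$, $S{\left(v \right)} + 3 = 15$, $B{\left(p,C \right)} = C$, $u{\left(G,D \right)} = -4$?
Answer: $-320$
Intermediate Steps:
$S{\left(v \right)} = 12$ ($S{\left(v \right)} = -3 + 15 = 12$)
$K{\left(z \right)} = -4 + z$
$d{\left(n,F \right)} = 4 F$ ($d{\left(n,F \right)} = 3 F + F = 4 F$)
$T = -312$ ($T = 4 \left(-78\right) = -312$)
$T - K{\left(S{\left(B{\left(5,3 \right)} \right)} \right)} = -312 - \left(-4 + 12\right) = -312 - 8 = -320$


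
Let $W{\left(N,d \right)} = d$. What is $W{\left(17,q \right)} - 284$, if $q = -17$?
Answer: $-301$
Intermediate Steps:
$W{\left(17,q \right)} - 284 = -17 - 284 = -301$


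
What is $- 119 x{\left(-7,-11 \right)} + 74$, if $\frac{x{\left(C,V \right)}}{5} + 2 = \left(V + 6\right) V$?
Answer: $-31461$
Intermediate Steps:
$x{\left(C,V \right)} = -10 + 5 V \left(6 + V\right)$ ($x{\left(C,V \right)} = -10 + 5 \left(V + 6\right) V = -10 + 5 \left(6 + V\right) V = -10 + 5 V \left(6 + V\right)$)
$- 119 x{\left(-7,-11 \right)} + 74 = - 119 \left(-10 + 5 \left(-11\right)^{2} + 30 \left(-11\right)\right) + 74 = - 119 \left(-10 + 5 \cdot 121 - 330\right) + 74 = - 119 \left(-10 + 605 - 330\right) + 74 = \left(-119\right) 265 + 74 = -31535 + 74 = -31461$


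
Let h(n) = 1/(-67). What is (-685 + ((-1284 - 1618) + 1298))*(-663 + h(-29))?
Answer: 101681958/67 ≈ 1.5176e+6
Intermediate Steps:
h(n) = -1/67
(-685 + ((-1284 - 1618) + 1298))*(-663 + h(-29)) = (-685 + ((-1284 - 1618) + 1298))*(-663 - 1/67) = (-685 + (-2902 + 1298))*(-44422/67) = (-685 - 1604)*(-44422/67) = -2289*(-44422/67) = 101681958/67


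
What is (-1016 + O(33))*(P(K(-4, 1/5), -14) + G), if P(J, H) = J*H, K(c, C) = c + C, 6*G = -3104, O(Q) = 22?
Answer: 6920228/15 ≈ 4.6135e+5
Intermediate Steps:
G = -1552/3 (G = (1/6)*(-3104) = -1552/3 ≈ -517.33)
K(c, C) = C + c
P(J, H) = H*J
(-1016 + O(33))*(P(K(-4, 1/5), -14) + G) = (-1016 + 22)*(-14*(1/5 - 4) - 1552/3) = -994*(-14*(1/5 - 4) - 1552/3) = -994*(-14*(-19/5) - 1552/3) = -994*(266/5 - 1552/3) = -994*(-6962/15) = 6920228/15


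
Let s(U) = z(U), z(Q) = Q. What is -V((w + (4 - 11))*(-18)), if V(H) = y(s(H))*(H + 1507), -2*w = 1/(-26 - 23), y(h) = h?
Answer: -493249320/2401 ≈ -2.0544e+5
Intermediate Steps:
s(U) = U
w = 1/98 (w = -1/(2*(-26 - 23)) = -½/(-49) = -½*(-1/49) = 1/98 ≈ 0.010204)
V(H) = H*(1507 + H) (V(H) = H*(H + 1507) = H*(1507 + H))
-V((w + (4 - 11))*(-18)) = -(1/98 + (4 - 11))*(-18)*(1507 + (1/98 + (4 - 11))*(-18)) = -(1/98 - 7)*(-18)*(1507 + (1/98 - 7)*(-18)) = -(-685/98*(-18))*(1507 - 685/98*(-18)) = -6165*(1507 + 6165/49)/49 = -6165*80008/(49*49) = -1*493249320/2401 = -493249320/2401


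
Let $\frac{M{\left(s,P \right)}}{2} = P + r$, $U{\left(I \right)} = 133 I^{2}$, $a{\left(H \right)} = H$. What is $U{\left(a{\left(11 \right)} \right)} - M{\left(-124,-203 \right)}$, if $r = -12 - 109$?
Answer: $16741$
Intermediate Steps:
$r = -121$ ($r = -12 - 109 = -121$)
$M{\left(s,P \right)} = -242 + 2 P$ ($M{\left(s,P \right)} = 2 \left(P - 121\right) = 2 \left(-121 + P\right) = -242 + 2 P$)
$U{\left(a{\left(11 \right)} \right)} - M{\left(-124,-203 \right)} = 133 \cdot 11^{2} - \left(-242 + 2 \left(-203\right)\right) = 133 \cdot 121 - \left(-242 - 406\right) = 16093 - -648 = 16093 + 648 = 16741$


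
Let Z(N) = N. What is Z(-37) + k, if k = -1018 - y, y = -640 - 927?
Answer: 512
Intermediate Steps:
y = -1567
k = 549 (k = -1018 - 1*(-1567) = -1018 + 1567 = 549)
Z(-37) + k = -37 + 549 = 512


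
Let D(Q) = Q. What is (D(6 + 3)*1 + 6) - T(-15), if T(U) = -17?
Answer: 32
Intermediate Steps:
(D(6 + 3)*1 + 6) - T(-15) = ((6 + 3)*1 + 6) - 1*(-17) = (9*1 + 6) + 17 = (9 + 6) + 17 = 15 + 17 = 32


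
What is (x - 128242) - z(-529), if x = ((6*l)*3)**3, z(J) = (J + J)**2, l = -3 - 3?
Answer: -2507318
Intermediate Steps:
l = -6
z(J) = 4*J**2 (z(J) = (2*J)**2 = 4*J**2)
x = -1259712 (x = ((6*(-6))*3)**3 = (-36*3)**3 = (-108)**3 = -1259712)
(x - 128242) - z(-529) = (-1259712 - 128242) - 4*(-529)**2 = -1387954 - 4*279841 = -1387954 - 1*1119364 = -1387954 - 1119364 = -2507318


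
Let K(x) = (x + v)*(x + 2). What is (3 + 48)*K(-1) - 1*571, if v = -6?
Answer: -928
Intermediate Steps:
K(x) = (-6 + x)*(2 + x) (K(x) = (x - 6)*(x + 2) = (-6 + x)*(2 + x))
(3 + 48)*K(-1) - 1*571 = (3 + 48)*(-12 + (-1)² - 4*(-1)) - 1*571 = 51*(-12 + 1 + 4) - 571 = 51*(-7) - 571 = -357 - 571 = -928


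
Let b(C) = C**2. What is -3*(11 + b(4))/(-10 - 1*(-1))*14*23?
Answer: 2898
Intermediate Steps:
-3*(11 + b(4))/(-10 - 1*(-1))*14*23 = -3*(11 + 4**2)/(-10 - 1*(-1))*14*23 = -3*(11 + 16)/(-10 + 1)*322 = -3*27/(-9)*322 = -3*27*(-1/9)*322 = -(-9)*322 = -3*(-966) = 2898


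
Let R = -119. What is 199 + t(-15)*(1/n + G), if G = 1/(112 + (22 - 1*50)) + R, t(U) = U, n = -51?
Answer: 944439/476 ≈ 1984.1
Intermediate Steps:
G = -9995/84 (G = 1/(112 + (22 - 1*50)) - 119 = 1/(112 + (22 - 50)) - 119 = 1/(112 - 28) - 119 = 1/84 - 119 = -9995/84 ≈ -118.99)
199 + t(-15)*(1/n + G) = 199 - 15*(1/(-51) - 9995/84) = 199 - 15*(-1/51 - 9995/84) = 199 - 15*(-169943/1428) = 199 + 849715/476 = 944439/476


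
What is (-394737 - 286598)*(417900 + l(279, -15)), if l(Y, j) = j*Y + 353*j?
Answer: -278270840700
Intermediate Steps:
l(Y, j) = 353*j + Y*j (l(Y, j) = Y*j + 353*j = 353*j + Y*j)
(-394737 - 286598)*(417900 + l(279, -15)) = (-394737 - 286598)*(417900 - 15*(353 + 279)) = -681335*(417900 - 15*632) = -681335*(417900 - 9480) = -681335*408420 = -278270840700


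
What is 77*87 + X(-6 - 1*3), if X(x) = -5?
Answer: 6694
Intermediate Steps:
77*87 + X(-6 - 1*3) = 77*87 - 5 = 6699 - 5 = 6694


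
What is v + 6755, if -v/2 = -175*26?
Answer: 15855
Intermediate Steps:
v = 9100 (v = -(-350)*26 = -2*(-4550) = 9100)
v + 6755 = 9100 + 6755 = 15855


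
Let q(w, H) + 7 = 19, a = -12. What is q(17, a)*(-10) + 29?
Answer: -91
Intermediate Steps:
q(w, H) = 12 (q(w, H) = -7 + 19 = 12)
q(17, a)*(-10) + 29 = 12*(-10) + 29 = -120 + 29 = -91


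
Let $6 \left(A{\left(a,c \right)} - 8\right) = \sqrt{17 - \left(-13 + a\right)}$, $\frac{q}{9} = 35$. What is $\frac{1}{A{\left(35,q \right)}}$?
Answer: $\frac{288}{2309} - \frac{6 i \sqrt{5}}{2309} \approx 0.12473 - 0.0058105 i$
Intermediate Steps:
$q = 315$ ($q = 9 \cdot 35 = 315$)
$A{\left(a,c \right)} = 8 + \frac{\sqrt{30 - a}}{6}$ ($A{\left(a,c \right)} = 8 + \frac{\sqrt{17 - \left(-13 + a\right)}}{6} = 8 + \frac{\sqrt{30 - a}}{6}$)
$\frac{1}{A{\left(35,q \right)}} = \frac{1}{8 + \frac{\sqrt{30 - 35}}{6}} = \frac{1}{8 + \frac{\sqrt{-5}}{6}} = \frac{1}{8 + \frac{i \sqrt{5}}{6}}$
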